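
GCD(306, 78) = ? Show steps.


306 = 3 * 78 + 72
78 = 1 * 72 + 6
72 = 12 * 6 + 0
GCD = 6


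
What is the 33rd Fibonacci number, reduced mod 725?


F(k) mod 725 for k=1..33:
1, 1, 2, 3, 5, 8, 13, 21, 34, 55, 89, 144, 233, 377, 610, 262, 147, 409, 556, 240, 71, 311, 382, 693, 350, 318, 668, 261, 204, 465, 669, 409, 353
F(33) mod 725 = 353


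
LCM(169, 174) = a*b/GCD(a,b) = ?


GCD(169, 174) = 1
LCM = 169*174/1 = 29406/1 = 29406

LCM = 29406


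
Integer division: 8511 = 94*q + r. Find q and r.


8511 = 94 * 90 + 51
Check: 8460 + 51 = 8511

q = 90, r = 51


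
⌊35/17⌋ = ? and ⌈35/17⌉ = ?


35/17 = 2.0588
floor = 2
ceil = 3

floor = 2, ceil = 3


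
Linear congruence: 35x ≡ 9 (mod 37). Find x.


GCD(35, 37) = 1, unique solution
a^(-1) mod 37 = 18
x = 18 * 9 mod 37 = 14

x ≡ 14 (mod 37)


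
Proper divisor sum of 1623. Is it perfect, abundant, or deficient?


Proper divisors: 1, 3, 541
Sum = 1 + 3 + 541 = 545
545 < 1623 → deficient

s(1623) = 545 (deficient)


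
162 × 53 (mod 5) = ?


162 × 53 = 8586
8586 mod 5 = 1


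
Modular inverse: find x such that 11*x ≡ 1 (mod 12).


Use the extended Euclidean algorithm on (12, 11); each row r = 12*s + 11*t:
r=12, s=1, t=0
r=11, s=0, t=1
q=1: r=1, s=1, t=-1   [12*(1) + 11*(-1) = 1]
q=11: r=0, s=-11, t=12   [12*(-11) + 11*(12) = 0]
GCD = 1 with t = -1, so 11*(-1) ≡ 1 (mod 12)
Inverse = -1 mod 12 = 11
Check: 11 * 11 = 121 ≡ 1 (mod 12)

11^(-1) ≡ 11 (mod 12)


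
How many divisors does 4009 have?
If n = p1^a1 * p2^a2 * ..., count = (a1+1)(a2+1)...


4009 = 19^1 × 211^1
d(4009) = (1+1) × (1+1) = 4

4 divisors


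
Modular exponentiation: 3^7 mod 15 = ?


3^1 mod 15 = 3
3^2 mod 15 = 9
3^3 mod 15 = 12
3^4 mod 15 = 6
3^5 mod 15 = 3
3^6 mod 15 = 9
3^7 mod 15 = 12


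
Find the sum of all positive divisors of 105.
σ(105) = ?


Divisors of 105: 1, 3, 5, 7, 15, 21, 35, 105
Sum = 1 + 3 + 5 + 7 + 15 + 21 + 35 + 105 = 192

σ(105) = 192


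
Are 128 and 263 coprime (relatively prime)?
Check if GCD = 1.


Euclidean algorithm:
263 = 2 * 128 + 7
128 = 18 * 7 + 2
7 = 3 * 2 + 1
2 = 2 * 1 + 0
GCD(128, 263) = 1

Yes, coprime (GCD = 1)


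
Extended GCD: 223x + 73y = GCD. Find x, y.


Tabular extended Euclidean (each row: r = 223*s + 73*t):
r=223, s=1, t=0
r=73, s=0, t=1
q=3: r=4, s=1, t=-3   [223*(1) + 73*(-3) = 4]
q=18: r=1, s=-18, t=55   [223*(-18) + 73*(55) = 1]
q=4: r=0, s=73, t=-223   [223*(73) + 73*(-223) = 0]
GCD = 1; from the row with r=1: x=-18, y=55
Check: 223*(-18) + 73*(55) = -4014 + 4015 = 1

GCD = 1, x = -18, y = 55


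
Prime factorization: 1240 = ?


1240 / 2 = 620
620 / 2 = 310
310 / 2 = 155
155 / 5 = 31
31 / 31 = 1
1240 = 2^3 × 5 × 31


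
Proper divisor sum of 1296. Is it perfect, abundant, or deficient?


Proper divisors: 1, 2, 3, 4, 6, 8, 9, 12, 16, 18, 24, 27, 36, 48, 54, 72, 81, 108, 144, 162, 216, 324, 432, 648
Sum = 1 + 2 + 3 + 4 + 6 + 8 + 9 + 12 + 16 + 18 + 24 + 27 + 36 + 48 + 54 + 72 + 81 + 108 + 144 + 162 + 216 + 324 + 432 + 648 = 2455
2455 > 1296 → abundant

s(1296) = 2455 (abundant)


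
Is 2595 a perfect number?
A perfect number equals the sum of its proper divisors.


Proper divisors of 2595: 1, 3, 5, 15, 173, 519, 865
Sum = 1 + 3 + 5 + 15 + 173 + 519 + 865 = 1581

No, 2595 is not perfect (1581 ≠ 2595)


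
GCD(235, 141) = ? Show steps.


235 = 1 * 141 + 94
141 = 1 * 94 + 47
94 = 2 * 47 + 0
GCD = 47


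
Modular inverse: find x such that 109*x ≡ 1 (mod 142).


Use the extended Euclidean algorithm on (142, 109); each row r = 142*s + 109*t:
r=142, s=1, t=0
r=109, s=0, t=1
q=1: r=33, s=1, t=-1   [142*(1) + 109*(-1) = 33]
q=3: r=10, s=-3, t=4   [142*(-3) + 109*(4) = 10]
q=3: r=3, s=10, t=-13   [142*(10) + 109*(-13) = 3]
q=3: r=1, s=-33, t=43   [142*(-33) + 109*(43) = 1]
q=3: r=0, s=109, t=-142   [142*(109) + 109*(-142) = 0]
GCD = 1 with t = 43, so 109*(43) ≡ 1 (mod 142)
Inverse = 43 mod 142 = 43
Check: 109 * 43 = 4687 ≡ 1 (mod 142)

109^(-1) ≡ 43 (mod 142)


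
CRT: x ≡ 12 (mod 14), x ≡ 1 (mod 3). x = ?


M = 14*3 = 42
M1 = M/14 = 3, M2 = M/3 = 14
M1^(-1) mod 14 = 5, M2^(-1) mod 3 = 2
x = 12*3*5 + 1*14*2 = 208
208 mod 42 = 40
Check: 40 mod 14 = 12 ✓, 40 mod 3 = 1 ✓

x ≡ 40 (mod 42)


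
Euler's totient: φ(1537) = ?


1537 = 29 × 53
Prime factors: 29, 53
φ(1537) = 1537 × (1-1/29) × (1-1/53)
= 1537 × 28/29 × 52/53 = 1456

φ(1537) = 1456


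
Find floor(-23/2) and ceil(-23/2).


-23/2 = -11.5000
floor = -12
ceil = -11

floor = -12, ceil = -11


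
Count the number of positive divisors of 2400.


2400 = 2^5 × 3^1 × 5^2
d(2400) = (5+1) × (1+1) × (2+1) = 36

36 divisors


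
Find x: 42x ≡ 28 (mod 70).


GCD(42, 70) = 14 divides 28
Divide: 3x ≡ 2 (mod 5)
x ≡ 4 (mod 5)


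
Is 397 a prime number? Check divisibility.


Check divisors up to sqrt(397) = 19.9249
No divisors found.
397 is prime.

Yes, 397 is prime


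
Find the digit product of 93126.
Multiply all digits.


9 × 3 × 1 × 2 × 6 = 324


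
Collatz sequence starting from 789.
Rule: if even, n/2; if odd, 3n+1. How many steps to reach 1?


789 → 2368 → 1184 → 592 → 296 → 148 → 74 → 37 → 112 → 56 → 28 → 14 → 7 → 22 → 11 → 34 → 17 → 52 → 26 → 13 → 40 → 20 → 10 → 5 → 16 → 8 → 4 → 2 → 1
Total steps = 28

28 steps


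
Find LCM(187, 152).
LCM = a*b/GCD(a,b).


GCD(187, 152) = 1
LCM = 187*152/1 = 28424/1 = 28424

LCM = 28424


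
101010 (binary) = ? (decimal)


101010 (base 2) = 42 (decimal)
42 (decimal) = 42 (base 10)


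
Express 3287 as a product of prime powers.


3287 / 19 = 173
173 / 173 = 1
3287 = 19 × 173


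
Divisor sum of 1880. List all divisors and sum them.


Divisors of 1880: 1, 2, 4, 5, 8, 10, 20, 40, 47, 94, 188, 235, 376, 470, 940, 1880
Sum = 1 + 2 + 4 + 5 + 8 + 10 + 20 + 40 + 47 + 94 + 188 + 235 + 376 + 470 + 940 + 1880 = 4320

σ(1880) = 4320


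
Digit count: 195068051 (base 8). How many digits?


195068051 in base 8 = 1350100223
Number of digits = 10

10 digits (base 8)


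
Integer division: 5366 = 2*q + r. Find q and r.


5366 = 2 * 2683 + 0
Check: 5366 + 0 = 5366

q = 2683, r = 0


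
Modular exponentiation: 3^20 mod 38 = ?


3^1 mod 38 = 3
3^2 mod 38 = 9
3^3 mod 38 = 27
3^4 mod 38 = 5
3^5 mod 38 = 15
3^6 mod 38 = 7
3^7 mod 38 = 21
3^8 mod 38 = 25
3^9 mod 38 = 37
3^10 mod 38 = 35
3^11 mod 38 = 29
3^12 mod 38 = 11
3^13 mod 38 = 33
3^14 mod 38 = 23
3^15 mod 38 = 31
3^16 mod 38 = 17
3^17 mod 38 = 13
3^18 mod 38 = 1
3^19 mod 38 = 3
3^20 mod 38 = 9


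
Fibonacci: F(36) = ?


Sequence: 1, 1, 2, 3, 5, 8, 13, 21, 34, 55, 89, 144, 233, 377, 610, 987, 1597, 2584, 4181, 6765, 10946, 17711, 28657, 46368, 75025, 121393, 196418, 317811, 514229, 832040, 1346269, 2178309, 3524578, 5702887, 9227465, 14930352
F(36) = 14930352


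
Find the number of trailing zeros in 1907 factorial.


floor(1907/5) = 381
floor(1907/25) = 76
floor(1907/125) = 15
floor(1907/625) = 3
Total = 475

475 trailing zeros


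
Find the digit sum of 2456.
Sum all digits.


2 + 4 + 5 + 6 = 17


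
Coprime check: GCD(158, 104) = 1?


Euclidean algorithm:
158 = 1 * 104 + 54
104 = 1 * 54 + 50
54 = 1 * 50 + 4
50 = 12 * 4 + 2
4 = 2 * 2 + 0
GCD(158, 104) = 2

No, not coprime (GCD = 2)


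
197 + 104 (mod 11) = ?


197 + 104 = 301
301 mod 11 = 4


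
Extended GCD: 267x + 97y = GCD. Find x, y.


Tabular extended Euclidean (each row: r = 267*s + 97*t):
r=267, s=1, t=0
r=97, s=0, t=1
q=2: r=73, s=1, t=-2   [267*(1) + 97*(-2) = 73]
q=1: r=24, s=-1, t=3   [267*(-1) + 97*(3) = 24]
q=3: r=1, s=4, t=-11   [267*(4) + 97*(-11) = 1]
q=24: r=0, s=-97, t=267   [267*(-97) + 97*(267) = 0]
GCD = 1; from the row with r=1: x=4, y=-11
Check: 267*(4) + 97*(-11) = 1068 - 1067 = 1

GCD = 1, x = 4, y = -11


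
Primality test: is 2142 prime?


2142 / 2 = 1071 (exact division)
2142 is NOT prime.

No, 2142 is not prime


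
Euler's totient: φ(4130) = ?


4130 = 2 × 5 × 7 × 59
Prime factors: 2, 5, 7, 59
φ(4130) = 4130 × (1-1/2) × (1-1/5) × (1-1/7) × (1-1/59)
= 4130 × 1/2 × 4/5 × 6/7 × 58/59 = 1392

φ(4130) = 1392


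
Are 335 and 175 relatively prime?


Euclidean algorithm:
335 = 1 * 175 + 160
175 = 1 * 160 + 15
160 = 10 * 15 + 10
15 = 1 * 10 + 5
10 = 2 * 5 + 0
GCD(335, 175) = 5

No, not coprime (GCD = 5)


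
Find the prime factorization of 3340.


3340 / 2 = 1670
1670 / 2 = 835
835 / 5 = 167
167 / 167 = 1
3340 = 2^2 × 5 × 167


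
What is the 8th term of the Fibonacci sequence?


Sequence: 1, 1, 2, 3, 5, 8, 13, 21
F(8) = 21


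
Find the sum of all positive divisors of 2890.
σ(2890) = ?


Divisors of 2890: 1, 2, 5, 10, 17, 34, 85, 170, 289, 578, 1445, 2890
Sum = 1 + 2 + 5 + 10 + 17 + 34 + 85 + 170 + 289 + 578 + 1445 + 2890 = 5526

σ(2890) = 5526


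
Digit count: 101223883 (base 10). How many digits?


101223883 has 9 digits in base 10
floor(log10(101223883)) + 1 = floor(8.0053) + 1 = 9

9 digits (base 10)


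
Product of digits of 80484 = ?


8 × 0 × 4 × 8 × 4 = 0


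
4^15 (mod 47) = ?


4^1 mod 47 = 4
4^2 mod 47 = 16
4^3 mod 47 = 17
4^4 mod 47 = 21
4^5 mod 47 = 37
4^6 mod 47 = 7
4^7 mod 47 = 28
4^8 mod 47 = 18
4^9 mod 47 = 25
4^10 mod 47 = 6
4^11 mod 47 = 24
4^12 mod 47 = 2
4^13 mod 47 = 8
4^14 mod 47 = 32
4^15 mod 47 = 34


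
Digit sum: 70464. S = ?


7 + 0 + 4 + 6 + 4 = 21


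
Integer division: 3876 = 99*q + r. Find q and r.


3876 = 99 * 39 + 15
Check: 3861 + 15 = 3876

q = 39, r = 15


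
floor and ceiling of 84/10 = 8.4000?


84/10 = 8.4000
floor = 8
ceil = 9

floor = 8, ceil = 9


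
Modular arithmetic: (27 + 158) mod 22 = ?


27 + 158 = 185
185 mod 22 = 9


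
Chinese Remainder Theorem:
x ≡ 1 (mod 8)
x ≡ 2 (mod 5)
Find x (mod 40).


M = 8*5 = 40
M1 = M/8 = 5, M2 = M/5 = 8
M1^(-1) mod 8 = 5, M2^(-1) mod 5 = 2
x = 1*5*5 + 2*8*2 = 57
57 mod 40 = 17
Check: 17 mod 8 = 1 ✓, 17 mod 5 = 2 ✓

x ≡ 17 (mod 40)


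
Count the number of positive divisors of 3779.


3779 = 3779^1
d(3779) = (1+1) = 2

2 divisors


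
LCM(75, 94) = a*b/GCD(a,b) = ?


GCD(75, 94) = 1
LCM = 75*94/1 = 7050/1 = 7050

LCM = 7050


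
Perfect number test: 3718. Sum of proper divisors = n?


Proper divisors of 3718: 1, 2, 11, 13, 22, 26, 143, 169, 286, 338, 1859
Sum = 1 + 2 + 11 + 13 + 22 + 26 + 143 + 169 + 286 + 338 + 1859 = 2870

No, 3718 is not perfect (2870 ≠ 3718)


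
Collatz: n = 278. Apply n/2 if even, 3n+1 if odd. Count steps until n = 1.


278 → 139 → 418 → 209 → 628 → 314 → 157 → 472 → 236 → 118 → 59 → 178 → 89 → 268 → 134 → 67 → 202 → 101 → 304 → 152 → 76 → 38 → 19 → 58 → 29 → 88 → 44 → 22 → 11 → 34 → 17 → 52 → 26 → 13 → 40 → 20 → 10 → 5 → 16 → 8 → 4 → 2 → 1
Total steps = 42

42 steps


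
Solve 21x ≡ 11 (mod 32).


GCD(21, 32) = 1, unique solution
a^(-1) mod 32 = 29
x = 29 * 11 mod 32 = 31

x ≡ 31 (mod 32)


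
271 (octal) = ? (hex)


271 (base 8) = 185 (decimal)
185 (decimal) = B9 (base 16)


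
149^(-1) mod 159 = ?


Use the extended Euclidean algorithm on (159, 149); each row r = 159*s + 149*t:
r=159, s=1, t=0
r=149, s=0, t=1
q=1: r=10, s=1, t=-1   [159*(1) + 149*(-1) = 10]
q=14: r=9, s=-14, t=15   [159*(-14) + 149*(15) = 9]
q=1: r=1, s=15, t=-16   [159*(15) + 149*(-16) = 1]
q=9: r=0, s=-149, t=159   [159*(-149) + 149*(159) = 0]
GCD = 1 with t = -16, so 149*(-16) ≡ 1 (mod 159)
Inverse = -16 mod 159 = 143
Check: 149 * 143 = 21307 ≡ 1 (mod 159)

149^(-1) ≡ 143 (mod 159)


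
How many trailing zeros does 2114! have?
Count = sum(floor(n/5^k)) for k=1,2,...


floor(2114/5) = 422
floor(2114/25) = 84
floor(2114/125) = 16
floor(2114/625) = 3
Total = 525

525 trailing zeros


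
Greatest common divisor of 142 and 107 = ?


142 = 1 * 107 + 35
107 = 3 * 35 + 2
35 = 17 * 2 + 1
2 = 2 * 1 + 0
GCD = 1


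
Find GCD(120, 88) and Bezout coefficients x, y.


Tabular extended Euclidean (each row: r = 120*s + 88*t):
r=120, s=1, t=0
r=88, s=0, t=1
q=1: r=32, s=1, t=-1   [120*(1) + 88*(-1) = 32]
q=2: r=24, s=-2, t=3   [120*(-2) + 88*(3) = 24]
q=1: r=8, s=3, t=-4   [120*(3) + 88*(-4) = 8]
q=3: r=0, s=-11, t=15   [120*(-11) + 88*(15) = 0]
GCD = 8; from the row with r=8: x=3, y=-4
Check: 120*(3) + 88*(-4) = 360 - 352 = 8

GCD = 8, x = 3, y = -4


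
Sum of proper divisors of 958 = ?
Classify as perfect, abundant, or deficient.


Proper divisors: 1, 2, 479
Sum = 1 + 2 + 479 = 482
482 < 958 → deficient

s(958) = 482 (deficient)


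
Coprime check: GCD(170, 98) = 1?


Euclidean algorithm:
170 = 1 * 98 + 72
98 = 1 * 72 + 26
72 = 2 * 26 + 20
26 = 1 * 20 + 6
20 = 3 * 6 + 2
6 = 3 * 2 + 0
GCD(170, 98) = 2

No, not coprime (GCD = 2)


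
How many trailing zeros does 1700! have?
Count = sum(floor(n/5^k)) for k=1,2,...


floor(1700/5) = 340
floor(1700/25) = 68
floor(1700/125) = 13
floor(1700/625) = 2
Total = 423

423 trailing zeros


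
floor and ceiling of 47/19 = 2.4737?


47/19 = 2.4737
floor = 2
ceil = 3

floor = 2, ceil = 3


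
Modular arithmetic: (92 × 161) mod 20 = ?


92 × 161 = 14812
14812 mod 20 = 12


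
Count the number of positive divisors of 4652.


4652 = 2^2 × 1163^1
d(4652) = (2+1) × (1+1) = 6

6 divisors


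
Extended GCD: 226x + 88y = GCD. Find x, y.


Tabular extended Euclidean (each row: r = 226*s + 88*t):
r=226, s=1, t=0
r=88, s=0, t=1
q=2: r=50, s=1, t=-2   [226*(1) + 88*(-2) = 50]
q=1: r=38, s=-1, t=3   [226*(-1) + 88*(3) = 38]
q=1: r=12, s=2, t=-5   [226*(2) + 88*(-5) = 12]
q=3: r=2, s=-7, t=18   [226*(-7) + 88*(18) = 2]
q=6: r=0, s=44, t=-113   [226*(44) + 88*(-113) = 0]
GCD = 2; from the row with r=2: x=-7, y=18
Check: 226*(-7) + 88*(18) = -1582 + 1584 = 2

GCD = 2, x = -7, y = 18


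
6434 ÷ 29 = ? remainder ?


6434 = 29 * 221 + 25
Check: 6409 + 25 = 6434

q = 221, r = 25


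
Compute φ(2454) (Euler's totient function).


2454 = 2 × 3 × 409
Prime factors: 2, 3, 409
φ(2454) = 2454 × (1-1/2) × (1-1/3) × (1-1/409)
= 2454 × 1/2 × 2/3 × 408/409 = 816

φ(2454) = 816


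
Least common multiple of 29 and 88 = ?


GCD(29, 88) = 1
LCM = 29*88/1 = 2552/1 = 2552

LCM = 2552


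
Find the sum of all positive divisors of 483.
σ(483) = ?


Divisors of 483: 1, 3, 7, 21, 23, 69, 161, 483
Sum = 1 + 3 + 7 + 21 + 23 + 69 + 161 + 483 = 768

σ(483) = 768


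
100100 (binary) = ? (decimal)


100100 (base 2) = 36 (decimal)
36 (decimal) = 36 (base 10)


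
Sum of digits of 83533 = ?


8 + 3 + 5 + 3 + 3 = 22


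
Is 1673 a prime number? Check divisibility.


1673 / 7 = 239 (exact division)
1673 is NOT prime.

No, 1673 is not prime


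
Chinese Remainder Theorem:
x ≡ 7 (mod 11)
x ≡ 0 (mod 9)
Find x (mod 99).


M = 11*9 = 99
M1 = M/11 = 9, M2 = M/9 = 11
M1^(-1) mod 11 = 5, M2^(-1) mod 9 = 5
x = 7*9*5 + 0*11*5 = 315
315 mod 99 = 18
Check: 18 mod 11 = 7 ✓, 18 mod 9 = 0 ✓

x ≡ 18 (mod 99)


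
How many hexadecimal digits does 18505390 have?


18505390 in base 16 = 11A5EAE
Number of digits = 7

7 digits (base 16)


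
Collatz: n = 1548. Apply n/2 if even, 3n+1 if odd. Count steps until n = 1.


1548 → 774 → 387 → 1162 → 581 → 1744 → 872 → 436 → 218 → 109 → 328 → 164 → 82 → 41 → 124 → 62 → 31 → 94 → 47 → 142 → 71 → 214 → 107 → 322 → 161 → 484 → 242 → 121 → 364 → 182 → 91 → 274 → 137 → 412 → 206 → 103 → 310 → 155 → 466 → 233 → 700 → 350 → 175 → 526 → 263 → 790 → 395 → 1186 → 593 → 1780 → 890 → 445 → 1336 → 668 → 334 → 167 → 502 → 251 → 754 → 377 → 1132 → 566 → 283 → 850 → 425 → 1276 → 638 → 319 → 958 → 479 → 1438 → 719 → 2158 → 1079 → 3238 → 1619 → 4858 → 2429 → 7288 → 3644 → 1822 → 911 → 2734 → 1367 → 4102 → 2051 → 6154 → 3077 → 9232 → 4616 → 2308 → 1154 → 577 → 1732 → 866 → 433 → 1300 → 650 → 325 → 976 → 488 → 244 → 122 → 61 → 184 → 92 → 46 → 23 → 70 → 35 → 106 → 53 → 160 → 80 → 40 → 20 → 10 → 5 → 16 → 8 → 4 → 2 → 1
Total steps = 122

122 steps


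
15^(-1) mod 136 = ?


Use the extended Euclidean algorithm on (136, 15); each row r = 136*s + 15*t:
r=136, s=1, t=0
r=15, s=0, t=1
q=9: r=1, s=1, t=-9   [136*(1) + 15*(-9) = 1]
q=15: r=0, s=-15, t=136   [136*(-15) + 15*(136) = 0]
GCD = 1 with t = -9, so 15*(-9) ≡ 1 (mod 136)
Inverse = -9 mod 136 = 127
Check: 15 * 127 = 1905 ≡ 1 (mod 136)

15^(-1) ≡ 127 (mod 136)


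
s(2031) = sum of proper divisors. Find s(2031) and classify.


Proper divisors: 1, 3, 677
Sum = 1 + 3 + 677 = 681
681 < 2031 → deficient

s(2031) = 681 (deficient)


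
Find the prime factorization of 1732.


1732 / 2 = 866
866 / 2 = 433
433 / 433 = 1
1732 = 2^2 × 433


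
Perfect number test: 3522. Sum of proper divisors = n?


Proper divisors of 3522: 1, 2, 3, 6, 587, 1174, 1761
Sum = 1 + 2 + 3 + 6 + 587 + 1174 + 1761 = 3534

No, 3522 is not perfect (3534 ≠ 3522)


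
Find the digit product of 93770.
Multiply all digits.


9 × 3 × 7 × 7 × 0 = 0


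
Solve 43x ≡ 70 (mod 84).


GCD(43, 84) = 1, unique solution
a^(-1) mod 84 = 43
x = 43 * 70 mod 84 = 70

x ≡ 70 (mod 84)


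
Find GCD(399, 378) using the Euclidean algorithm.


399 = 1 * 378 + 21
378 = 18 * 21 + 0
GCD = 21


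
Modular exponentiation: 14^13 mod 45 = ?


14^1 mod 45 = 14
14^2 mod 45 = 16
14^3 mod 45 = 44
14^4 mod 45 = 31
14^5 mod 45 = 29
14^6 mod 45 = 1
14^7 mod 45 = 14
14^8 mod 45 = 16
14^9 mod 45 = 44
14^10 mod 45 = 31
14^11 mod 45 = 29
14^12 mod 45 = 1
14^13 mod 45 = 14


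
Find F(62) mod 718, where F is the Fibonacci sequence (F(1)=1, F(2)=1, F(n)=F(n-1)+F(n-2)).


F(k) mod 718 for k=1..62:
1, 1, 2, 3, 5, 8, 13, 21, 34, 55, 89, 144, 233, 377, 610, 269, 161, 430, 591, 303, 176, 479, 655, 416, 353, 51, 404, 455, 141, 596, 19, 615, 634, 531, 447, 260, 707, 249, 238, 487, 7, 494, 501, 277, 60, 337, 397, 16, 413, 429, 124, 553, 677, 512, 471, 265, 18, 283, 301, 584, 167, 33
F(62) mod 718 = 33


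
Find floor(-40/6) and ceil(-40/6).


-40/6 = -6.6667
floor = -7
ceil = -6

floor = -7, ceil = -6


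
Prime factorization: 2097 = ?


2097 / 3 = 699
699 / 3 = 233
233 / 233 = 1
2097 = 3^2 × 233


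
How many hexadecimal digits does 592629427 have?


592629427 in base 16 = 2352CEB3
Number of digits = 8

8 digits (base 16)


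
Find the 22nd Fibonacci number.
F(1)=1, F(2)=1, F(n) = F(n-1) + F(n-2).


Sequence: 1, 1, 2, 3, 5, 8, 13, 21, 34, 55, 89, 144, 233, 377, 610, 987, 1597, 2584, 4181, 6765, 10946, 17711
F(22) = 17711


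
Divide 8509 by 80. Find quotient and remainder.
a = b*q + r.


8509 = 80 * 106 + 29
Check: 8480 + 29 = 8509

q = 106, r = 29


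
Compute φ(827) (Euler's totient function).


827 = 827
Prime factors: 827
φ(827) = 827 × (1-1/827)
= 827 × 826/827 = 826

φ(827) = 826


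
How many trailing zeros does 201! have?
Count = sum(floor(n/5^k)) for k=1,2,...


floor(201/5) = 40
floor(201/25) = 8
floor(201/125) = 1
Total = 49

49 trailing zeros


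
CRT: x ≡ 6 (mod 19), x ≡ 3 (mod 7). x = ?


M = 19*7 = 133
M1 = M/19 = 7, M2 = M/7 = 19
M1^(-1) mod 19 = 11, M2^(-1) mod 7 = 3
x = 6*7*11 + 3*19*3 = 633
633 mod 133 = 101
Check: 101 mod 19 = 6 ✓, 101 mod 7 = 3 ✓

x ≡ 101 (mod 133)


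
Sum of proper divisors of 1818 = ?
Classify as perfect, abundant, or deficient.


Proper divisors: 1, 2, 3, 6, 9, 18, 101, 202, 303, 606, 909
Sum = 1 + 2 + 3 + 6 + 9 + 18 + 101 + 202 + 303 + 606 + 909 = 2160
2160 > 1818 → abundant

s(1818) = 2160 (abundant)


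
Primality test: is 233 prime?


Check divisors up to sqrt(233) = 15.2643
No divisors found.
233 is prime.

Yes, 233 is prime


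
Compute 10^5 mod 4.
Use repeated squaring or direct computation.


10^1 mod 4 = 2
10^2 mod 4 = 0
10^3 mod 4 = 0
10^4 mod 4 = 0
10^5 mod 4 = 0


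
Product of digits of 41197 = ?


4 × 1 × 1 × 9 × 7 = 252


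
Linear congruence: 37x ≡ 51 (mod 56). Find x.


GCD(37, 56) = 1, unique solution
a^(-1) mod 56 = 53
x = 53 * 51 mod 56 = 15

x ≡ 15 (mod 56)


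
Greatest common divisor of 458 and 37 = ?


458 = 12 * 37 + 14
37 = 2 * 14 + 9
14 = 1 * 9 + 5
9 = 1 * 5 + 4
5 = 1 * 4 + 1
4 = 4 * 1 + 0
GCD = 1


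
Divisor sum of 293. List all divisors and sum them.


Divisors of 293: 1, 293
Sum = 1 + 293 = 294

σ(293) = 294


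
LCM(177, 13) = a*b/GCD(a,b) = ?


GCD(177, 13) = 1
LCM = 177*13/1 = 2301/1 = 2301

LCM = 2301


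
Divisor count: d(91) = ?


91 = 7^1 × 13^1
d(91) = (1+1) × (1+1) = 4

4 divisors


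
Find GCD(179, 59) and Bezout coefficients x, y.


Tabular extended Euclidean (each row: r = 179*s + 59*t):
r=179, s=1, t=0
r=59, s=0, t=1
q=3: r=2, s=1, t=-3   [179*(1) + 59*(-3) = 2]
q=29: r=1, s=-29, t=88   [179*(-29) + 59*(88) = 1]
q=2: r=0, s=59, t=-179   [179*(59) + 59*(-179) = 0]
GCD = 1; from the row with r=1: x=-29, y=88
Check: 179*(-29) + 59*(88) = -5191 + 5192 = 1

GCD = 1, x = -29, y = 88


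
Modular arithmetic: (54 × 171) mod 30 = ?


54 × 171 = 9234
9234 mod 30 = 24


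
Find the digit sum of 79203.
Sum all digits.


7 + 9 + 2 + 0 + 3 = 21


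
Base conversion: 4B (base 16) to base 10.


4B (base 16) = 75 (decimal)
75 (decimal) = 75 (base 10)


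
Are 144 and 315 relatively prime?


Euclidean algorithm:
315 = 2 * 144 + 27
144 = 5 * 27 + 9
27 = 3 * 9 + 0
GCD(144, 315) = 9

No, not coprime (GCD = 9)


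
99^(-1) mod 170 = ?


Use the extended Euclidean algorithm on (170, 99); each row r = 170*s + 99*t:
r=170, s=1, t=0
r=99, s=0, t=1
q=1: r=71, s=1, t=-1   [170*(1) + 99*(-1) = 71]
q=1: r=28, s=-1, t=2   [170*(-1) + 99*(2) = 28]
q=2: r=15, s=3, t=-5   [170*(3) + 99*(-5) = 15]
q=1: r=13, s=-4, t=7   [170*(-4) + 99*(7) = 13]
q=1: r=2, s=7, t=-12   [170*(7) + 99*(-12) = 2]
q=6: r=1, s=-46, t=79   [170*(-46) + 99*(79) = 1]
q=2: r=0, s=99, t=-170   [170*(99) + 99*(-170) = 0]
GCD = 1 with t = 79, so 99*(79) ≡ 1 (mod 170)
Inverse = 79 mod 170 = 79
Check: 99 * 79 = 7821 ≡ 1 (mod 170)

99^(-1) ≡ 79 (mod 170)


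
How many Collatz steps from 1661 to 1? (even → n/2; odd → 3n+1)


1661 → 4984 → 2492 → 1246 → 623 → 1870 → 935 → 2806 → 1403 → 4210 → 2105 → 6316 → 3158 → 1579 → 4738 → 2369 → 7108 → 3554 → 1777 → 5332 → 2666 → 1333 → 4000 → 2000 → 1000 → 500 → 250 → 125 → 376 → 188 → 94 → 47 → 142 → 71 → 214 → 107 → 322 → 161 → 484 → 242 → 121 → 364 → 182 → 91 → 274 → 137 → 412 → 206 → 103 → 310 → 155 → 466 → 233 → 700 → 350 → 175 → 526 → 263 → 790 → 395 → 1186 → 593 → 1780 → 890 → 445 → 1336 → 668 → 334 → 167 → 502 → 251 → 754 → 377 → 1132 → 566 → 283 → 850 → 425 → 1276 → 638 → 319 → 958 → 479 → 1438 → 719 → 2158 → 1079 → 3238 → 1619 → 4858 → 2429 → 7288 → 3644 → 1822 → 911 → 2734 → 1367 → 4102 → 2051 → 6154 → 3077 → 9232 → 4616 → 2308 → 1154 → 577 → 1732 → 866 → 433 → 1300 → 650 → 325 → 976 → 488 → 244 → 122 → 61 → 184 → 92 → 46 → 23 → 70 → 35 → 106 → 53 → 160 → 80 → 40 → 20 → 10 → 5 → 16 → 8 → 4 → 2 → 1
Total steps = 135

135 steps


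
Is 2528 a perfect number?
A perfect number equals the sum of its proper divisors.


Proper divisors of 2528: 1, 2, 4, 8, 16, 32, 79, 158, 316, 632, 1264
Sum = 1 + 2 + 4 + 8 + 16 + 32 + 79 + 158 + 316 + 632 + 1264 = 2512

No, 2528 is not perfect (2512 ≠ 2528)


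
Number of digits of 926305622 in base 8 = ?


926305622 in base 8 = 6715446526
Number of digits = 10

10 digits (base 8)


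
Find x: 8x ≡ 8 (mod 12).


GCD(8, 12) = 4 divides 8
Divide: 2x ≡ 2 (mod 3)
x ≡ 1 (mod 3)


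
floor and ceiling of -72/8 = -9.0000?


-72/8 = -9.0000
floor = -9
ceil = -9

floor = -9, ceil = -9


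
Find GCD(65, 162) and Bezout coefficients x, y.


Tabular extended Euclidean (each row: r = 65*s + 162*t):
r=65, s=1, t=0
r=162, s=0, t=1
q=0: r=65, s=1, t=0   [65*(1) + 162*(0) = 65]
q=2: r=32, s=-2, t=1   [65*(-2) + 162*(1) = 32]
q=2: r=1, s=5, t=-2   [65*(5) + 162*(-2) = 1]
q=32: r=0, s=-162, t=65   [65*(-162) + 162*(65) = 0]
GCD = 1; from the row with r=1: x=5, y=-2
Check: 65*(5) + 162*(-2) = 325 - 324 = 1

GCD = 1, x = 5, y = -2


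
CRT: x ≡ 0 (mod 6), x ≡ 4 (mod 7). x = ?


M = 6*7 = 42
M1 = M/6 = 7, M2 = M/7 = 6
M1^(-1) mod 6 = 1, M2^(-1) mod 7 = 6
x = 0*7*1 + 4*6*6 = 144
144 mod 42 = 18
Check: 18 mod 6 = 0 ✓, 18 mod 7 = 4 ✓

x ≡ 18 (mod 42)


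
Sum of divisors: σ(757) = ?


Divisors of 757: 1, 757
Sum = 1 + 757 = 758

σ(757) = 758


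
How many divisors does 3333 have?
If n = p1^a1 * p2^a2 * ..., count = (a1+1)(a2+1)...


3333 = 3^1 × 11^1 × 101^1
d(3333) = (1+1) × (1+1) × (1+1) = 8

8 divisors


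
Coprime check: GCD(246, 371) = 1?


Euclidean algorithm:
371 = 1 * 246 + 125
246 = 1 * 125 + 121
125 = 1 * 121 + 4
121 = 30 * 4 + 1
4 = 4 * 1 + 0
GCD(246, 371) = 1

Yes, coprime (GCD = 1)


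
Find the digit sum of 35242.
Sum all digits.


3 + 5 + 2 + 4 + 2 = 16


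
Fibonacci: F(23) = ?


Sequence: 1, 1, 2, 3, 5, 8, 13, 21, 34, 55, 89, 144, 233, 377, 610, 987, 1597, 2584, 4181, 6765, 10946, 17711, 28657
F(23) = 28657


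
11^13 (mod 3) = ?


11^1 mod 3 = 2
11^2 mod 3 = 1
11^3 mod 3 = 2
11^4 mod 3 = 1
11^5 mod 3 = 2
11^6 mod 3 = 1
11^7 mod 3 = 2
11^8 mod 3 = 1
11^9 mod 3 = 2
11^10 mod 3 = 1
11^11 mod 3 = 2
11^12 mod 3 = 1
11^13 mod 3 = 2


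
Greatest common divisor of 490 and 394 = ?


490 = 1 * 394 + 96
394 = 4 * 96 + 10
96 = 9 * 10 + 6
10 = 1 * 6 + 4
6 = 1 * 4 + 2
4 = 2 * 2 + 0
GCD = 2


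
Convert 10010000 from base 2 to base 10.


10010000 (base 2) = 144 (decimal)
144 (decimal) = 144 (base 10)


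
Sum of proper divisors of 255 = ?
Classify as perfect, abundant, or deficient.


Proper divisors: 1, 3, 5, 15, 17, 51, 85
Sum = 1 + 3 + 5 + 15 + 17 + 51 + 85 = 177
177 < 255 → deficient

s(255) = 177 (deficient)


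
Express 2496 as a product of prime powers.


2496 / 2 = 1248
1248 / 2 = 624
624 / 2 = 312
312 / 2 = 156
156 / 2 = 78
78 / 2 = 39
39 / 3 = 13
13 / 13 = 1
2496 = 2^6 × 3 × 13


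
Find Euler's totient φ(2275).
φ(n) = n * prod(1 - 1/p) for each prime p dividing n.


2275 = 5^2 × 7 × 13
Prime factors: 5, 7, 13
φ(2275) = 2275 × (1-1/5) × (1-1/7) × (1-1/13)
= 2275 × 4/5 × 6/7 × 12/13 = 1440

φ(2275) = 1440


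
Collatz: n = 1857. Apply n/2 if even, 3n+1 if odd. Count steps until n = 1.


1857 → 5572 → 2786 → 1393 → 4180 → 2090 → 1045 → 3136 → 1568 → 784 → 392 → 196 → 98 → 49 → 148 → 74 → 37 → 112 → 56 → 28 → 14 → 7 → 22 → 11 → 34 → 17 → 52 → 26 → 13 → 40 → 20 → 10 → 5 → 16 → 8 → 4 → 2 → 1
Total steps = 37

37 steps


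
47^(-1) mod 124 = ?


Use the extended Euclidean algorithm on (124, 47); each row r = 124*s + 47*t:
r=124, s=1, t=0
r=47, s=0, t=1
q=2: r=30, s=1, t=-2   [124*(1) + 47*(-2) = 30]
q=1: r=17, s=-1, t=3   [124*(-1) + 47*(3) = 17]
q=1: r=13, s=2, t=-5   [124*(2) + 47*(-5) = 13]
q=1: r=4, s=-3, t=8   [124*(-3) + 47*(8) = 4]
q=3: r=1, s=11, t=-29   [124*(11) + 47*(-29) = 1]
q=4: r=0, s=-47, t=124   [124*(-47) + 47*(124) = 0]
GCD = 1 with t = -29, so 47*(-29) ≡ 1 (mod 124)
Inverse = -29 mod 124 = 95
Check: 47 * 95 = 4465 ≡ 1 (mod 124)

47^(-1) ≡ 95 (mod 124)


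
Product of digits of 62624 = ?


6 × 2 × 6 × 2 × 4 = 576


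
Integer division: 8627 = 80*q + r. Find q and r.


8627 = 80 * 107 + 67
Check: 8560 + 67 = 8627

q = 107, r = 67


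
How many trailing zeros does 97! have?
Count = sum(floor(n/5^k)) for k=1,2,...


floor(97/5) = 19
floor(97/25) = 3
Total = 22

22 trailing zeros


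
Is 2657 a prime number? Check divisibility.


Check divisors up to sqrt(2657) = 51.5461
No divisors found.
2657 is prime.

Yes, 2657 is prime


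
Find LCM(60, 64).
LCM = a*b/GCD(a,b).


GCD(60, 64) = 4
LCM = 60*64/4 = 3840/4 = 960

LCM = 960


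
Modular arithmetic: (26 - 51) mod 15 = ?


26 - 51 = -25
-25 mod 15 = 5


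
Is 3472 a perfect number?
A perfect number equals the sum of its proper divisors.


Proper divisors of 3472: 1, 2, 4, 7, 8, 14, 16, 28, 31, 56, 62, 112, 124, 217, 248, 434, 496, 868, 1736
Sum = 1 + 2 + 4 + 7 + 8 + 14 + 16 + 28 + 31 + 56 + 62 + 112 + 124 + 217 + 248 + 434 + 496 + 868 + 1736 = 4464

No, 3472 is not perfect (4464 ≠ 3472)


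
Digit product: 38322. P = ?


3 × 8 × 3 × 2 × 2 = 288


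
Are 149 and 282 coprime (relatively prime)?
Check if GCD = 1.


Euclidean algorithm:
282 = 1 * 149 + 133
149 = 1 * 133 + 16
133 = 8 * 16 + 5
16 = 3 * 5 + 1
5 = 5 * 1 + 0
GCD(149, 282) = 1

Yes, coprime (GCD = 1)


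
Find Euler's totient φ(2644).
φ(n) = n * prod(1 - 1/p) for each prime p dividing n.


2644 = 2^2 × 661
Prime factors: 2, 661
φ(2644) = 2644 × (1-1/2) × (1-1/661)
= 2644 × 1/2 × 660/661 = 1320

φ(2644) = 1320


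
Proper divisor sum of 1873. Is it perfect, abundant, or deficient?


Proper divisors: 1
Sum = 1 = 1
1 < 1873 → deficient

s(1873) = 1 (deficient)


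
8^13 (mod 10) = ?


8^1 mod 10 = 8
8^2 mod 10 = 4
8^3 mod 10 = 2
8^4 mod 10 = 6
8^5 mod 10 = 8
8^6 mod 10 = 4
8^7 mod 10 = 2
8^8 mod 10 = 6
8^9 mod 10 = 8
8^10 mod 10 = 4
8^11 mod 10 = 2
8^12 mod 10 = 6
8^13 mod 10 = 8


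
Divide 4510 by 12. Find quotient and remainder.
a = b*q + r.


4510 = 12 * 375 + 10
Check: 4500 + 10 = 4510

q = 375, r = 10


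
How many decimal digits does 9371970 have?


9371970 has 7 digits in base 10
floor(log10(9371970)) + 1 = floor(6.9718) + 1 = 7

7 digits (base 10)


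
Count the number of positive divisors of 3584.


3584 = 2^9 × 7^1
d(3584) = (9+1) × (1+1) = 20

20 divisors


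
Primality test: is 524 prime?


524 / 2 = 262 (exact division)
524 is NOT prime.

No, 524 is not prime


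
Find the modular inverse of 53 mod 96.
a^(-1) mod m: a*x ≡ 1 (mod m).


Use the extended Euclidean algorithm on (96, 53); each row r = 96*s + 53*t:
r=96, s=1, t=0
r=53, s=0, t=1
q=1: r=43, s=1, t=-1   [96*(1) + 53*(-1) = 43]
q=1: r=10, s=-1, t=2   [96*(-1) + 53*(2) = 10]
q=4: r=3, s=5, t=-9   [96*(5) + 53*(-9) = 3]
q=3: r=1, s=-16, t=29   [96*(-16) + 53*(29) = 1]
q=3: r=0, s=53, t=-96   [96*(53) + 53*(-96) = 0]
GCD = 1 with t = 29, so 53*(29) ≡ 1 (mod 96)
Inverse = 29 mod 96 = 29
Check: 53 * 29 = 1537 ≡ 1 (mod 96)

53^(-1) ≡ 29 (mod 96)


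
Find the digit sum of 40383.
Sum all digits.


4 + 0 + 3 + 8 + 3 = 18


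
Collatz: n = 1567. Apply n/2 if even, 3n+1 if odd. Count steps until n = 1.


1567 → 4702 → 2351 → 7054 → 3527 → 10582 → 5291 → 15874 → 7937 → 23812 → 11906 → 5953 → 17860 → 8930 → 4465 → 13396 → 6698 → 3349 → 10048 → 5024 → 2512 → 1256 → 628 → 314 → 157 → 472 → 236 → 118 → 59 → 178 → 89 → 268 → 134 → 67 → 202 → 101 → 304 → 152 → 76 → 38 → 19 → 58 → 29 → 88 → 44 → 22 → 11 → 34 → 17 → 52 → 26 → 13 → 40 → 20 → 10 → 5 → 16 → 8 → 4 → 2 → 1
Total steps = 60

60 steps


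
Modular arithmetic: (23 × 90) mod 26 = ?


23 × 90 = 2070
2070 mod 26 = 16


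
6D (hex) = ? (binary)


6D (base 16) = 109 (decimal)
109 (decimal) = 1101101 (base 2)


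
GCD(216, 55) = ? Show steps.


216 = 3 * 55 + 51
55 = 1 * 51 + 4
51 = 12 * 4 + 3
4 = 1 * 3 + 1
3 = 3 * 1 + 0
GCD = 1


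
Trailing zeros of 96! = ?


floor(96/5) = 19
floor(96/25) = 3
Total = 22

22 trailing zeros


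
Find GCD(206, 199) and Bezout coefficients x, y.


Tabular extended Euclidean (each row: r = 206*s + 199*t):
r=206, s=1, t=0
r=199, s=0, t=1
q=1: r=7, s=1, t=-1   [206*(1) + 199*(-1) = 7]
q=28: r=3, s=-28, t=29   [206*(-28) + 199*(29) = 3]
q=2: r=1, s=57, t=-59   [206*(57) + 199*(-59) = 1]
q=3: r=0, s=-199, t=206   [206*(-199) + 199*(206) = 0]
GCD = 1; from the row with r=1: x=57, y=-59
Check: 206*(57) + 199*(-59) = 11742 - 11741 = 1

GCD = 1, x = 57, y = -59


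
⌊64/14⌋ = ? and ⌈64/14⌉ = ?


64/14 = 4.5714
floor = 4
ceil = 5

floor = 4, ceil = 5


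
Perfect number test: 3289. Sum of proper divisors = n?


Proper divisors of 3289: 1, 11, 13, 23, 143, 253, 299
Sum = 1 + 11 + 13 + 23 + 143 + 253 + 299 = 743

No, 3289 is not perfect (743 ≠ 3289)


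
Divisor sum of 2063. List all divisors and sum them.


Divisors of 2063: 1, 2063
Sum = 1 + 2063 = 2064

σ(2063) = 2064


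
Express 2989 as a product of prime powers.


2989 / 7 = 427
427 / 7 = 61
61 / 61 = 1
2989 = 7^2 × 61


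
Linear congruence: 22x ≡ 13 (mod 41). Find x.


GCD(22, 41) = 1, unique solution
a^(-1) mod 41 = 28
x = 28 * 13 mod 41 = 36

x ≡ 36 (mod 41)


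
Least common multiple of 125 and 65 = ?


GCD(125, 65) = 5
LCM = 125*65/5 = 8125/5 = 1625

LCM = 1625


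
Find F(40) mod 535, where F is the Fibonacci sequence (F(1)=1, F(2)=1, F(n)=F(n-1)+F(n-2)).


F(k) mod 535 for k=1..40:
1, 1, 2, 3, 5, 8, 13, 21, 34, 55, 89, 144, 233, 377, 75, 452, 527, 444, 436, 345, 246, 56, 302, 358, 125, 483, 73, 21, 94, 115, 209, 324, 533, 322, 320, 107, 427, 534, 426, 425
F(40) mod 535 = 425


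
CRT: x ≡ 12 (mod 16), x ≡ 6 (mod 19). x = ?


M = 16*19 = 304
M1 = M/16 = 19, M2 = M/19 = 16
M1^(-1) mod 16 = 11, M2^(-1) mod 19 = 6
x = 12*19*11 + 6*16*6 = 3084
3084 mod 304 = 44
Check: 44 mod 16 = 12 ✓, 44 mod 19 = 6 ✓

x ≡ 44 (mod 304)


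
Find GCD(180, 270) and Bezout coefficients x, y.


Tabular extended Euclidean (each row: r = 180*s + 270*t):
r=180, s=1, t=0
r=270, s=0, t=1
q=0: r=180, s=1, t=0   [180*(1) + 270*(0) = 180]
q=1: r=90, s=-1, t=1   [180*(-1) + 270*(1) = 90]
q=2: r=0, s=3, t=-2   [180*(3) + 270*(-2) = 0]
GCD = 90; from the row with r=90: x=-1, y=1
Check: 180*(-1) + 270*(1) = -180 + 270 = 90

GCD = 90, x = -1, y = 1


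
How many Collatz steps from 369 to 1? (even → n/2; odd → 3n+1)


369 → 1108 → 554 → 277 → 832 → 416 → 208 → 104 → 52 → 26 → 13 → 40 → 20 → 10 → 5 → 16 → 8 → 4 → 2 → 1
Total steps = 19

19 steps


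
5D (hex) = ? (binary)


5D (base 16) = 93 (decimal)
93 (decimal) = 1011101 (base 2)


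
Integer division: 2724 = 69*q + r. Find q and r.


2724 = 69 * 39 + 33
Check: 2691 + 33 = 2724

q = 39, r = 33


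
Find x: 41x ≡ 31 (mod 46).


GCD(41, 46) = 1, unique solution
a^(-1) mod 46 = 9
x = 9 * 31 mod 46 = 3

x ≡ 3 (mod 46)


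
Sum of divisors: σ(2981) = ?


Divisors of 2981: 1, 11, 271, 2981
Sum = 1 + 11 + 271 + 2981 = 3264

σ(2981) = 3264


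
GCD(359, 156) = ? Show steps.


359 = 2 * 156 + 47
156 = 3 * 47 + 15
47 = 3 * 15 + 2
15 = 7 * 2 + 1
2 = 2 * 1 + 0
GCD = 1


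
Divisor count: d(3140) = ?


3140 = 2^2 × 5^1 × 157^1
d(3140) = (2+1) × (1+1) × (1+1) = 12

12 divisors


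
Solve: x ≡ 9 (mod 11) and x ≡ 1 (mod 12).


M = 11*12 = 132
M1 = M/11 = 12, M2 = M/12 = 11
M1^(-1) mod 11 = 1, M2^(-1) mod 12 = 11
x = 9*12*1 + 1*11*11 = 229
229 mod 132 = 97
Check: 97 mod 11 = 9 ✓, 97 mod 12 = 1 ✓

x ≡ 97 (mod 132)


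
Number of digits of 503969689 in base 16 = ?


503969689 in base 16 = 1E09F799
Number of digits = 8

8 digits (base 16)


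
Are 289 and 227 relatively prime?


Euclidean algorithm:
289 = 1 * 227 + 62
227 = 3 * 62 + 41
62 = 1 * 41 + 21
41 = 1 * 21 + 20
21 = 1 * 20 + 1
20 = 20 * 1 + 0
GCD(289, 227) = 1

Yes, coprime (GCD = 1)


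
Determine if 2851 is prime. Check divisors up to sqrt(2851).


Check divisors up to sqrt(2851) = 53.3948
No divisors found.
2851 is prime.

Yes, 2851 is prime


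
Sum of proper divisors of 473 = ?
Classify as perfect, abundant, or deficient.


Proper divisors: 1, 11, 43
Sum = 1 + 11 + 43 = 55
55 < 473 → deficient

s(473) = 55 (deficient)


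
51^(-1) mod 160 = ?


Use the extended Euclidean algorithm on (160, 51); each row r = 160*s + 51*t:
r=160, s=1, t=0
r=51, s=0, t=1
q=3: r=7, s=1, t=-3   [160*(1) + 51*(-3) = 7]
q=7: r=2, s=-7, t=22   [160*(-7) + 51*(22) = 2]
q=3: r=1, s=22, t=-69   [160*(22) + 51*(-69) = 1]
q=2: r=0, s=-51, t=160   [160*(-51) + 51*(160) = 0]
GCD = 1 with t = -69, so 51*(-69) ≡ 1 (mod 160)
Inverse = -69 mod 160 = 91
Check: 51 * 91 = 4641 ≡ 1 (mod 160)

51^(-1) ≡ 91 (mod 160)


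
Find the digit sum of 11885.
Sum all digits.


1 + 1 + 8 + 8 + 5 = 23


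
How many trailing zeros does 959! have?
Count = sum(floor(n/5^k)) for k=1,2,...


floor(959/5) = 191
floor(959/25) = 38
floor(959/125) = 7
floor(959/625) = 1
Total = 237

237 trailing zeros


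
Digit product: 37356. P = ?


3 × 7 × 3 × 5 × 6 = 1890


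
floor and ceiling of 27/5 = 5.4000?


27/5 = 5.4000
floor = 5
ceil = 6

floor = 5, ceil = 6


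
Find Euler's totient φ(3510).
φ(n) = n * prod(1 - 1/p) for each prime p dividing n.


3510 = 2 × 3^3 × 5 × 13
Prime factors: 2, 3, 5, 13
φ(3510) = 3510 × (1-1/2) × (1-1/3) × (1-1/5) × (1-1/13)
= 3510 × 1/2 × 2/3 × 4/5 × 12/13 = 864

φ(3510) = 864


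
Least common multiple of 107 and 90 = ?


GCD(107, 90) = 1
LCM = 107*90/1 = 9630/1 = 9630

LCM = 9630


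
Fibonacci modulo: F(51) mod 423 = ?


F(k) mod 423 for k=1..51:
1, 1, 2, 3, 5, 8, 13, 21, 34, 55, 89, 144, 233, 377, 187, 141, 328, 46, 374, 420, 371, 368, 316, 261, 154, 415, 146, 138, 284, 422, 283, 282, 142, 1, 143, 144, 287, 8, 295, 303, 175, 55, 230, 285, 92, 377, 46, 0, 46, 46, 92
F(51) mod 423 = 92


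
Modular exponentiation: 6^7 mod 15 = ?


6^1 mod 15 = 6
6^2 mod 15 = 6
6^3 mod 15 = 6
6^4 mod 15 = 6
6^5 mod 15 = 6
6^6 mod 15 = 6
6^7 mod 15 = 6


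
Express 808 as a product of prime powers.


808 / 2 = 404
404 / 2 = 202
202 / 2 = 101
101 / 101 = 1
808 = 2^3 × 101


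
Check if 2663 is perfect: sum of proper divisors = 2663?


Proper divisors of 2663: 1
Sum = 1 = 1

No, 2663 is not perfect (1 ≠ 2663)


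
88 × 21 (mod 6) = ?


88 × 21 = 1848
1848 mod 6 = 0


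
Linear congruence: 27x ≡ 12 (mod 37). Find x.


GCD(27, 37) = 1, unique solution
a^(-1) mod 37 = 11
x = 11 * 12 mod 37 = 21

x ≡ 21 (mod 37)


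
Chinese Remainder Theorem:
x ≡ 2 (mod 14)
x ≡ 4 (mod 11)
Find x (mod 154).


M = 14*11 = 154
M1 = M/14 = 11, M2 = M/11 = 14
M1^(-1) mod 14 = 9, M2^(-1) mod 11 = 4
x = 2*11*9 + 4*14*4 = 422
422 mod 154 = 114
Check: 114 mod 14 = 2 ✓, 114 mod 11 = 4 ✓

x ≡ 114 (mod 154)


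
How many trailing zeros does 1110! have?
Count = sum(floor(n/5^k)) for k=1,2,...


floor(1110/5) = 222
floor(1110/25) = 44
floor(1110/125) = 8
floor(1110/625) = 1
Total = 275

275 trailing zeros


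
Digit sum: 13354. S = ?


1 + 3 + 3 + 5 + 4 = 16


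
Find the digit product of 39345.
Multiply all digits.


3 × 9 × 3 × 4 × 5 = 1620


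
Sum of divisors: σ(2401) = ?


Divisors of 2401: 1, 7, 49, 343, 2401
Sum = 1 + 7 + 49 + 343 + 2401 = 2801

σ(2401) = 2801


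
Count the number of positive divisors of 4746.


4746 = 2^1 × 3^1 × 7^1 × 113^1
d(4746) = (1+1) × (1+1) × (1+1) × (1+1) = 16

16 divisors


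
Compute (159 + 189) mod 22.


159 + 189 = 348
348 mod 22 = 18


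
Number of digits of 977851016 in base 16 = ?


977851016 in base 16 = 3A48D288
Number of digits = 8

8 digits (base 16)


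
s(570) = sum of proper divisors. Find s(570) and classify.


Proper divisors: 1, 2, 3, 5, 6, 10, 15, 19, 30, 38, 57, 95, 114, 190, 285
Sum = 1 + 2 + 3 + 5 + 6 + 10 + 15 + 19 + 30 + 38 + 57 + 95 + 114 + 190 + 285 = 870
870 > 570 → abundant

s(570) = 870 (abundant)
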